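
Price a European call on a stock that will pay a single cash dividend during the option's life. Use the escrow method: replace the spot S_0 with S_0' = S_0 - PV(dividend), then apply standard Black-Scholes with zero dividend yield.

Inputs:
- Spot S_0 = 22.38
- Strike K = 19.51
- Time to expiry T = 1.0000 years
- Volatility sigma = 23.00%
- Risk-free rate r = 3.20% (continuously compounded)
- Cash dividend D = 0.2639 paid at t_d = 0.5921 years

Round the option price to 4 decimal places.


Answer: Price = 3.9118

Derivation:
PV(D) = D * exp(-r * t_d) = 0.2639 * 0.98123117 = 0.25894691
S_0' = S_0 - PV(D) = 22.3800 - 0.25894691 = 22.12105309
d1 = (ln(S_0'/K) + (r + sigma^2/2)*T) / (sigma*sqrt(T)) = 0.80022882
d2 = d1 - sigma*sqrt(T) = 0.57022882
exp(-rT) = 0.96850658
N(d1) = 0.78821088; N(d2) = 0.71573875
C = S_0' * N(d1) - K * exp(-rT) * N(d2) = 22.12105309 * 0.78821088 - 19.5100 * 0.96850658 * 0.71573875 = 3.9118


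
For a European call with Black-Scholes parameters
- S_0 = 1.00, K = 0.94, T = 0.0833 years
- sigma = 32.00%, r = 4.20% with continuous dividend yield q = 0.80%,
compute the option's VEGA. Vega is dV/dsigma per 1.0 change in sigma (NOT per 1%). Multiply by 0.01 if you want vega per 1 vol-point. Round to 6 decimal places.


d1 = 0.7467992791; d2 = 0.6544417131
phi(d1) = 0.3018596470; exp(-qT) = 0.9993338220; exp(-rT) = 0.9965075130
Vega = S * exp(-qT) * phi(d1) * sqrt(T) = 1.0000 * 0.9993338220 * 0.3018596470 * 0.2886173938 = 0.087064

Answer: Vega = 0.087064


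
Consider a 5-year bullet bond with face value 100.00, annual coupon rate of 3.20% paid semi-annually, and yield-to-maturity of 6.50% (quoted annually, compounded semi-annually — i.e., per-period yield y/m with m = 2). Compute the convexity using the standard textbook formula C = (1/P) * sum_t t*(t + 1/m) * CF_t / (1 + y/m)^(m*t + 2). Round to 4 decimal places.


Answer: Convexity = 23.2586

Derivation:
Coupon per period c = face * coupon_rate / m = 1.600000
Periods per year m = 2; per-period yield y/m = 0.032500
Number of cashflows N = 10
Cashflows (t years, CF_t, discount factor 1/(1+y/m)^(m*t), PV):
  t = 0.5000: CF_t = 1.600000, DF = 0.968523, PV = 1.549637
  t = 1.0000: CF_t = 1.600000, DF = 0.938037, PV = 1.500859
  t = 1.5000: CF_t = 1.600000, DF = 0.908510, PV = 1.453616
  t = 2.0000: CF_t = 1.600000, DF = 0.879913, PV = 1.407861
  t = 2.5000: CF_t = 1.600000, DF = 0.852216, PV = 1.363546
  t = 3.0000: CF_t = 1.600000, DF = 0.825391, PV = 1.320625
  t = 3.5000: CF_t = 1.600000, DF = 0.799410, PV = 1.279056
  t = 4.0000: CF_t = 1.600000, DF = 0.774247, PV = 1.238795
  t = 4.5000: CF_t = 1.600000, DF = 0.749876, PV = 1.199802
  t = 5.0000: CF_t = 101.600000, DF = 0.726272, PV = 73.789251
Price P = sum_t PV_t = 86.103048
Convexity numerator sum_t t*(t + 1/m) * CF_t / (1+y/m)^(m*t + 2):
  t = 0.5000: term = 0.726808
  t = 1.0000: term = 2.111791
  t = 1.5000: term = 4.090637
  t = 2.0000: term = 6.603127
  t = 2.5000: term = 9.592920
  t = 3.0000: term = 13.007349
  t = 3.5000: term = 16.797223
  t = 4.0000: term = 20.916638
  t = 4.5000: term = 25.322807
  t = 5.0000: term = 1903.468428
Convexity = (1/P) * sum = 2002.637728 / 86.103048 = 23.258616


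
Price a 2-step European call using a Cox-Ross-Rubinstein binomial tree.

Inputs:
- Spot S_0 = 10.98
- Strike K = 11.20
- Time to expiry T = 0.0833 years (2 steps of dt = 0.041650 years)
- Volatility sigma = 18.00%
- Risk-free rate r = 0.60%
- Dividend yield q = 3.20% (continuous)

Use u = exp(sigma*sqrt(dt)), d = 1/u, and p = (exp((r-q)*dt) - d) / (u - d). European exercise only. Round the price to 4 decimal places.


Answer: Price = V(0,0) = 0.1398

Derivation:
dt = T/N = 0.041650
u = exp(sigma*sqrt(dt)) = 1.037418; d = 1/u = 0.963932
p = (exp((r-q)*dt) - d) / (u - d) = 0.476089
Discount per step: exp(-r*dt) = 0.999750
Stock lattice S(k, i) with i counting down-moves:
  k=0: S(0,0) = 10.9800
  k=1: S(1,0) = 11.3909; S(1,1) = 10.5840
  k=2: S(2,0) = 11.8171; S(2,1) = 10.9800; S(2,2) = 10.2022
Terminal payoffs V(N, i) = max(S_T - K, 0):
  V(2,0) = 0.617074; V(2,1) = 0.000000; V(2,2) = 0.000000
Backward induction: V(k, i) = exp(-r*dt) * [p * V(k+1, i) + (1-p) * V(k+1, i+1)].
  V(1,0) = exp(-r*dt) * [p*0.617074 + (1-p)*0.000000] = 0.293709
  V(1,1) = exp(-r*dt) * [p*0.000000 + (1-p)*0.000000] = 0.000000
  V(0,0) = exp(-r*dt) * [p*0.293709 + (1-p)*0.000000] = 0.139797


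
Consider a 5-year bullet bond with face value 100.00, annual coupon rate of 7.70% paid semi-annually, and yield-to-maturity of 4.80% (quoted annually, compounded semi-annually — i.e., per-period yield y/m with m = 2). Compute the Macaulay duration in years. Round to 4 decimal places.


Answer: Macaulay duration = 4.2948 years

Derivation:
Coupon per period c = face * coupon_rate / m = 3.850000
Periods per year m = 2; per-period yield y/m = 0.024000
Number of cashflows N = 10
Cashflows (t years, CF_t, discount factor 1/(1+y/m)^(m*t), PV):
  t = 0.5000: CF_t = 3.850000, DF = 0.976562, PV = 3.759766
  t = 1.0000: CF_t = 3.850000, DF = 0.953674, PV = 3.671646
  t = 1.5000: CF_t = 3.850000, DF = 0.931323, PV = 3.585592
  t = 2.0000: CF_t = 3.850000, DF = 0.909495, PV = 3.501555
  t = 2.5000: CF_t = 3.850000, DF = 0.888178, PV = 3.419487
  t = 3.0000: CF_t = 3.850000, DF = 0.867362, PV = 3.339343
  t = 3.5000: CF_t = 3.850000, DF = 0.847033, PV = 3.261077
  t = 4.0000: CF_t = 3.850000, DF = 0.827181, PV = 3.184645
  t = 4.5000: CF_t = 3.850000, DF = 0.807794, PV = 3.110005
  t = 5.0000: CF_t = 103.850000, DF = 0.788861, PV = 81.923205
Price P = sum_t PV_t = 112.756320
Macaulay numerator sum_t t * PV_t:
  t * PV_t at t = 0.5000: 1.879883
  t * PV_t at t = 1.0000: 3.671646
  t * PV_t at t = 1.5000: 5.378388
  t * PV_t at t = 2.0000: 7.003109
  t * PV_t at t = 2.5000: 8.548717
  t * PV_t at t = 3.0000: 10.018028
  t * PV_t at t = 3.5000: 11.413769
  t * PV_t at t = 4.0000: 12.738581
  t * PV_t at t = 4.5000: 13.995024
  t * PV_t at t = 5.0000: 409.616025
Macaulay duration D = (sum_t t * PV_t) / P = 484.263170 / 112.756320 = 4.294776


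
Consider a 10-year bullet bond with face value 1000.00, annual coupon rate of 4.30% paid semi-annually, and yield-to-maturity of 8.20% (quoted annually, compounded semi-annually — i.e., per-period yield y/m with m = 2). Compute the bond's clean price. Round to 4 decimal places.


Coupon per period c = face * coupon_rate / m = 21.500000
Periods per year m = 2; per-period yield y/m = 0.041000
Number of cashflows N = 20
Cashflows (t years, CF_t, discount factor 1/(1+y/m)^(m*t), PV):
  t = 0.5000: CF_t = 21.500000, DF = 0.960615, PV = 20.653218
  t = 1.0000: CF_t = 21.500000, DF = 0.922781, PV = 19.839787
  t = 1.5000: CF_t = 21.500000, DF = 0.886437, PV = 19.058393
  t = 2.0000: CF_t = 21.500000, DF = 0.851524, PV = 18.307774
  t = 2.5000: CF_t = 21.500000, DF = 0.817987, PV = 17.586719
  t = 3.0000: CF_t = 21.500000, DF = 0.785770, PV = 16.894062
  t = 3.5000: CF_t = 21.500000, DF = 0.754823, PV = 16.228686
  t = 4.0000: CF_t = 21.500000, DF = 0.725094, PV = 15.589516
  t = 4.5000: CF_t = 21.500000, DF = 0.696536, PV = 14.975519
  t = 5.0000: CF_t = 21.500000, DF = 0.669103, PV = 14.385705
  t = 5.5000: CF_t = 21.500000, DF = 0.642750, PV = 13.819122
  t = 6.0000: CF_t = 21.500000, DF = 0.617435, PV = 13.274853
  t = 6.5000: CF_t = 21.500000, DF = 0.593117, PV = 12.752020
  t = 7.0000: CF_t = 21.500000, DF = 0.569757, PV = 12.249779
  t = 7.5000: CF_t = 21.500000, DF = 0.547317, PV = 11.767319
  t = 8.0000: CF_t = 21.500000, DF = 0.525761, PV = 11.303860
  t = 8.5000: CF_t = 21.500000, DF = 0.505054, PV = 10.858656
  t = 9.0000: CF_t = 21.500000, DF = 0.485162, PV = 10.430985
  t = 9.5000: CF_t = 21.500000, DF = 0.466054, PV = 10.020159
  t = 10.0000: CF_t = 1021.500000, DF = 0.447698, PV = 457.323776
Price P = sum_t PV_t = 737.319906

Answer: Price = 737.3199


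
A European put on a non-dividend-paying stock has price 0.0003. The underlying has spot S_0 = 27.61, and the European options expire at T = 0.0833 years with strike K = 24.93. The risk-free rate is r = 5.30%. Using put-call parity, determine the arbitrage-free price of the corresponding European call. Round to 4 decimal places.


Answer: Call price = 2.7901

Derivation:
Put-call parity: C - P = S_0 * exp(-qT) - K * exp(-rT).
S_0 * exp(-qT) = 27.6100 * 1.00000000 = 27.61000000
K * exp(-rT) = 24.9300 * 0.99559483 = 24.82017915
C = P + S*exp(-qT) - K*exp(-rT)
C = 0.0003 + 27.61000000 - 24.82017915 = 2.7901


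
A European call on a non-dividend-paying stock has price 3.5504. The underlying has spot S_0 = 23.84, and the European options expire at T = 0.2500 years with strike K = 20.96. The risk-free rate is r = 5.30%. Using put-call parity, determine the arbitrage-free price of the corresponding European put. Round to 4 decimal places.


Answer: Put price = 0.3945

Derivation:
Put-call parity: C - P = S_0 * exp(-qT) - K * exp(-rT).
S_0 * exp(-qT) = 23.8400 * 1.00000000 = 23.84000000
K * exp(-rT) = 20.9600 * 0.98683739 = 20.68411180
P = C - S*exp(-qT) + K*exp(-rT)
P = 3.5504 - 23.84000000 + 20.68411180 = 0.3945


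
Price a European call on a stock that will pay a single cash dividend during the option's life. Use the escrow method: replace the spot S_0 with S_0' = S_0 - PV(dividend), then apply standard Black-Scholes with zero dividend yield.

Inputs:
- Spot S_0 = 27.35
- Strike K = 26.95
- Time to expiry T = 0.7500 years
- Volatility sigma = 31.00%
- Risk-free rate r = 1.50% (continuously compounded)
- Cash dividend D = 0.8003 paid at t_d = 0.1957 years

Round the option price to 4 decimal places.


Answer: Price = 2.7925

Derivation:
PV(D) = D * exp(-r * t_d) = 0.8003 * 0.99706880 = 0.79795416
S_0' = S_0 - PV(D) = 27.3500 - 0.79795416 = 26.55204584
d1 = (ln(S_0'/K) + (r + sigma^2/2)*T) / (sigma*sqrt(T)) = 0.12072582
d2 = d1 - sigma*sqrt(T) = -0.14774206
exp(-rT) = 0.98881304
N(d1) = 0.54804589; N(d2) = 0.44127317
C = S_0' * N(d1) - K * exp(-rT) * N(d2) = 26.55204584 * 0.54804589 - 26.9500 * 0.98881304 * 0.44127317 = 2.7925


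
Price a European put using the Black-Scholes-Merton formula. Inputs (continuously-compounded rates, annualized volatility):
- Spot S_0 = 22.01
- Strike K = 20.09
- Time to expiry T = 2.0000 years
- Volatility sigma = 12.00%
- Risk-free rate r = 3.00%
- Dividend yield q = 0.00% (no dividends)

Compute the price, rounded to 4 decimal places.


d1 = (ln(S/K) + (r - q + 0.5*sigma^2) * T) / (sigma * sqrt(T)) = 0.97624763
d2 = d1 - sigma * sqrt(T) = 0.80654200
exp(-rT) = 0.94176453; exp(-qT) = 1.00000000
P = K * exp(-rT) * N(-d2) - S_0 * exp(-qT) * N(-d1)
N(-d1) = 0.16447088; N(-d2) = 0.20996520
P = 20.0900 * 0.94176453 * 0.20996520 - 22.0100 * 1.00000000 * 0.16447088 = 0.3525

Answer: Price = 0.3525


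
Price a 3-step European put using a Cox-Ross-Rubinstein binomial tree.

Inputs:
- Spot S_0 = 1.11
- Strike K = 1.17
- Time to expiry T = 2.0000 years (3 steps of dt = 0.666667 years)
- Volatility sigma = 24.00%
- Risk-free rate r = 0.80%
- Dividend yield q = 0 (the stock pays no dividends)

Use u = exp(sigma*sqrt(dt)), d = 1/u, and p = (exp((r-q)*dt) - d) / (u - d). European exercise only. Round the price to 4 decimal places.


dt = T/N = 0.666667
u = exp(sigma*sqrt(dt)) = 1.216477; d = 1/u = 0.822046
p = (exp((r-q)*dt) - d) / (u - d) = 0.464724
Discount per step: exp(-r*dt) = 0.994681
Stock lattice S(k, i) with i counting down-moves:
  k=0: S(0,0) = 1.1100
  k=1: S(1,0) = 1.3503; S(1,1) = 0.9125
  k=2: S(2,0) = 1.6426; S(2,1) = 1.1100; S(2,2) = 0.7501
  k=3: S(3,0) = 1.9982; S(3,1) = 1.3503; S(3,2) = 0.9125; S(3,3) = 0.6166
Terminal payoffs V(N, i) = max(K - S_T, 0):
  V(3,0) = 0.000000; V(3,1) = 0.000000; V(3,2) = 0.257529; V(3,3) = 0.553389
Backward induction: V(k, i) = exp(-r*dt) * [p * V(k+1, i) + (1-p) * V(k+1, i+1)].
  V(2,0) = exp(-r*dt) * [p*0.000000 + (1-p)*0.000000] = 0.000000
  V(2,1) = exp(-r*dt) * [p*0.000000 + (1-p)*0.257529] = 0.137116
  V(2,2) = exp(-r*dt) * [p*0.257529 + (1-p)*0.553389] = 0.413684
  V(1,0) = exp(-r*dt) * [p*0.000000 + (1-p)*0.137116] = 0.073004
  V(1,1) = exp(-r*dt) * [p*0.137116 + (1-p)*0.413684] = 0.283639
  V(0,0) = exp(-r*dt) * [p*0.073004 + (1-p)*0.283639] = 0.184764

Answer: Price = V(0,0) = 0.1848


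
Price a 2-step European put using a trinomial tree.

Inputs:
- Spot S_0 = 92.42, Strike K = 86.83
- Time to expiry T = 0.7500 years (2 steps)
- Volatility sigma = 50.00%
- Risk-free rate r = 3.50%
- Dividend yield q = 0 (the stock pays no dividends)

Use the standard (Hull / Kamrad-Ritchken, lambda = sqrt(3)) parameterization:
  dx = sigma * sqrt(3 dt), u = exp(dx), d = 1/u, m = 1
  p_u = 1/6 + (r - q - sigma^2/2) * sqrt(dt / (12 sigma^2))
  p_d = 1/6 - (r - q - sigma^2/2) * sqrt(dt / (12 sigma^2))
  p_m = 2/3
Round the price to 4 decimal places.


Answer: Price = V(0,0) = 10.4693

Derivation:
dt = T/N = 0.375000; dx = sigma*sqrt(3*dt) = 0.530330
u = exp(dx) = 1.699493; d = 1/u = 0.588411
p_u = 0.134847, p_m = 0.666667, p_d = 0.198486
Discount per step: exp(-r*dt) = 0.986961
Stock lattice S(k, j) with j the centered position index:
  k=0: S(0,+0) = 92.4200
  k=1: S(1,-1) = 54.3809; S(1,+0) = 92.4200; S(1,+1) = 157.0672
  k=2: S(2,-2) = 31.9983; S(2,-1) = 54.3809; S(2,+0) = 92.4200; S(2,+1) = 157.0672; S(2,+2) = 266.9346
Terminal payoffs V(N, j) = max(K - S_T, 0):
  V(2,-2) = 54.831685; V(2,-1) = 32.449082; V(2,+0) = 0.000000; V(2,+1) = 0.000000; V(2,+2) = 0.000000
Backward induction: V(k, j) = exp(-r*dt) * [p_u * V(k+1, j+1) + p_m * V(k+1, j) + p_d * V(k+1, j-1)]
  V(1,-1) = exp(-r*dt) * [p_u*0.000000 + p_m*32.449082 + p_d*54.831685] = 32.092084
  V(1,+0) = exp(-r*dt) * [p_u*0.000000 + p_m*0.000000 + p_d*32.449082] = 6.356722
  V(1,+1) = exp(-r*dt) * [p_u*0.000000 + p_m*0.000000 + p_d*0.000000] = 0.000000
  V(0,+0) = exp(-r*dt) * [p_u*0.000000 + p_m*6.356722 + p_d*32.092084] = 10.469343


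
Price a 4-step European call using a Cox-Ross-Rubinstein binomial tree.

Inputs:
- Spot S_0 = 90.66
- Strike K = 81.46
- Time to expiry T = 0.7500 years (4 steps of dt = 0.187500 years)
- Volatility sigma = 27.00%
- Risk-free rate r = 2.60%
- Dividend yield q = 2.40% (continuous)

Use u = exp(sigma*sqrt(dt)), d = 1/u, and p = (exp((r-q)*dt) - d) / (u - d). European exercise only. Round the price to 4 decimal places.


Answer: Price = V(0,0) = 13.6705

Derivation:
dt = T/N = 0.187500
u = exp(sigma*sqrt(dt)) = 1.124022; d = 1/u = 0.889662
p = (exp((r-q)*dt) - d) / (u - d) = 0.472405
Discount per step: exp(-r*dt) = 0.995137
Stock lattice S(k, i) with i counting down-moves:
  k=0: S(0,0) = 90.6600
  k=1: S(1,0) = 101.9038; S(1,1) = 80.6568
  k=2: S(2,0) = 114.5422; S(2,1) = 90.6600; S(2,2) = 71.7573
  k=3: S(3,0) = 128.7479; S(3,1) = 101.9038; S(3,2) = 80.6568; S(3,3) = 63.8397
  k=4: S(4,0) = 144.7155; S(4,1) = 114.5422; S(4,2) = 90.6600; S(4,3) = 71.7573; S(4,4) = 56.7958
Terminal payoffs V(N, i) = max(S_T - K, 0):
  V(4,0) = 63.255531; V(4,1) = 33.082176; V(4,2) = 9.200000; V(4,3) = 0.000000; V(4,4) = 0.000000
Backward induction: V(k, i) = exp(-r*dt) * [p * V(k+1, i) + (1-p) * V(k+1, i+1)].
  V(3,0) = exp(-r*dt) * [p*63.255531 + (1-p)*33.082176] = 47.106026
  V(3,1) = exp(-r*dt) * [p*33.082176 + (1-p)*9.200000] = 20.382459
  V(3,2) = exp(-r*dt) * [p*9.200000 + (1-p)*0.000000] = 4.324993
  V(3,3) = exp(-r*dt) * [p*0.000000 + (1-p)*0.000000] = 0.000000
  V(2,0) = exp(-r*dt) * [p*47.106026 + (1-p)*20.382459] = 32.846297
  V(2,1) = exp(-r*dt) * [p*20.382459 + (1-p)*4.324993] = 11.852702
  V(2,2) = exp(-r*dt) * [p*4.324993 + (1-p)*0.000000] = 2.033213
  V(1,0) = exp(-r*dt) * [p*32.846297 + (1-p)*11.852702] = 21.664316
  V(1,1) = exp(-r*dt) * [p*11.852702 + (1-p)*2.033213] = 6.639545
  V(0,0) = exp(-r*dt) * [p*21.664316 + (1-p)*6.639545] = 13.670520


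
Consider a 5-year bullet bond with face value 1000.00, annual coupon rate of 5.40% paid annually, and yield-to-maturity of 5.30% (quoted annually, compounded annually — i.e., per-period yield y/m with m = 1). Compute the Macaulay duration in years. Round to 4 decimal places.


Coupon per period c = face * coupon_rate / m = 54.000000
Periods per year m = 1; per-period yield y/m = 0.053000
Number of cashflows N = 5
Cashflows (t years, CF_t, discount factor 1/(1+y/m)^(m*t), PV):
  t = 1.0000: CF_t = 54.000000, DF = 0.949668, PV = 51.282051
  t = 2.0000: CF_t = 54.000000, DF = 0.901869, PV = 48.700903
  t = 3.0000: CF_t = 54.000000, DF = 0.856475, PV = 46.249671
  t = 4.0000: CF_t = 54.000000, DF = 0.813367, PV = 43.921815
  t = 5.0000: CF_t = 1054.000000, DF = 0.772428, PV = 814.139367
Price P = sum_t PV_t = 1004.293807
Macaulay numerator sum_t t * PV_t:
  t * PV_t at t = 1.0000: 51.282051
  t * PV_t at t = 2.0000: 97.401807
  t * PV_t at t = 3.0000: 138.749013
  t * PV_t at t = 4.0000: 175.687259
  t * PV_t at t = 5.0000: 4070.696833
Macaulay duration D = (sum_t t * PV_t) / P = 4533.816962 / 1004.293807 = 4.514433

Answer: Macaulay duration = 4.5144 years


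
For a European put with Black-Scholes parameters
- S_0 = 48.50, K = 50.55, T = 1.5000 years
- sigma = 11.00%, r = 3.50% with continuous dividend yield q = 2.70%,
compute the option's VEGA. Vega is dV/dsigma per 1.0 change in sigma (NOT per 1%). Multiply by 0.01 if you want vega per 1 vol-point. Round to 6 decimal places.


Answer: Vega = 22.499171

Derivation:
d1 = -0.1508599724; d2 = -0.2855819082
phi(d1) = 0.3944283021; exp(-qT) = 0.9603091645; exp(-rT) = 0.9488543211
Vega = S * exp(-qT) * phi(d1) * sqrt(T) = 48.5000 * 0.9603091645 * 0.3944283021 * 1.2247448714 = 22.499171


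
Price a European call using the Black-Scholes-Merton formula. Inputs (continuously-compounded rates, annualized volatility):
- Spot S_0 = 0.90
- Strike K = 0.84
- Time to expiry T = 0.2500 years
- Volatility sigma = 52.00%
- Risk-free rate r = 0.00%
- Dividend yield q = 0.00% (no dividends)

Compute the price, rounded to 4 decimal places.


Answer: Price = 0.1231

Derivation:
d1 = (ln(S/K) + (r - q + 0.5*sigma^2) * T) / (sigma * sqrt(T)) = 0.39535720
d2 = d1 - sigma * sqrt(T) = 0.13535720
exp(-rT) = 1.00000000; exp(-qT) = 1.00000000
C = S_0 * exp(-qT) * N(d1) - K * exp(-rT) * N(d2)
N(d1) = 0.65371035; N(d2) = 0.55383527
C = 0.9000 * 1.00000000 * 0.65371035 - 0.8400 * 1.00000000 * 0.55383527 = 0.1231


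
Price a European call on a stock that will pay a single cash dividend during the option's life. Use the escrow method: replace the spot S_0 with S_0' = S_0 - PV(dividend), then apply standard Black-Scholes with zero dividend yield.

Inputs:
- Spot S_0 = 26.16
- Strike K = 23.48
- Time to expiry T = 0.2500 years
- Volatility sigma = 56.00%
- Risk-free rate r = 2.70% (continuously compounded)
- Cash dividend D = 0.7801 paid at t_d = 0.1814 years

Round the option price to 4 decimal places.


PV(D) = D * exp(-r * t_d) = 0.7801 * 0.99511417 = 0.77628857
S_0' = S_0 - PV(D) = 26.1600 - 0.77628857 = 25.38371143
d1 = (ln(S_0'/K) + (r + sigma^2/2)*T) / (sigma*sqrt(T)) = 0.44253104
d2 = d1 - sigma*sqrt(T) = 0.16253104
exp(-rT) = 0.99327273
N(d1) = 0.67094751; N(d2) = 0.56455616
C = S_0' * N(d1) - K * exp(-rT) * N(d2) = 25.38371143 * 0.67094751 - 23.4800 * 0.99327273 * 0.56455616 = 3.8645

Answer: Price = 3.8645


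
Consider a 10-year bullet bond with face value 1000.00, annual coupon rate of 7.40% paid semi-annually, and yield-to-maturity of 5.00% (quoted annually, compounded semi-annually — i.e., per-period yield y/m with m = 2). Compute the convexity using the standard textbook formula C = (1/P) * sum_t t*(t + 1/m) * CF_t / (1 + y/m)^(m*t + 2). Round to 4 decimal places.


Answer: Convexity = 67.1358

Derivation:
Coupon per period c = face * coupon_rate / m = 37.000000
Periods per year m = 2; per-period yield y/m = 0.025000
Number of cashflows N = 20
Cashflows (t years, CF_t, discount factor 1/(1+y/m)^(m*t), PV):
  t = 0.5000: CF_t = 37.000000, DF = 0.975610, PV = 36.097561
  t = 1.0000: CF_t = 37.000000, DF = 0.951814, PV = 35.217133
  t = 1.5000: CF_t = 37.000000, DF = 0.928599, PV = 34.358178
  t = 2.0000: CF_t = 37.000000, DF = 0.905951, PV = 33.520174
  t = 2.5000: CF_t = 37.000000, DF = 0.883854, PV = 32.702609
  t = 3.0000: CF_t = 37.000000, DF = 0.862297, PV = 31.904984
  t = 3.5000: CF_t = 37.000000, DF = 0.841265, PV = 31.126814
  t = 4.0000: CF_t = 37.000000, DF = 0.820747, PV = 30.367623
  t = 4.5000: CF_t = 37.000000, DF = 0.800728, PV = 29.626949
  t = 5.0000: CF_t = 37.000000, DF = 0.781198, PV = 28.904341
  t = 5.5000: CF_t = 37.000000, DF = 0.762145, PV = 28.199357
  t = 6.0000: CF_t = 37.000000, DF = 0.743556, PV = 27.511568
  t = 6.5000: CF_t = 37.000000, DF = 0.725420, PV = 26.840554
  t = 7.0000: CF_t = 37.000000, DF = 0.707727, PV = 26.185906
  t = 7.5000: CF_t = 37.000000, DF = 0.690466, PV = 25.547226
  t = 8.0000: CF_t = 37.000000, DF = 0.673625, PV = 24.924123
  t = 8.5000: CF_t = 37.000000, DF = 0.657195, PV = 24.316217
  t = 9.0000: CF_t = 37.000000, DF = 0.641166, PV = 23.723139
  t = 9.5000: CF_t = 37.000000, DF = 0.625528, PV = 23.144526
  t = 10.0000: CF_t = 1037.000000, DF = 0.610271, PV = 632.850968
Price P = sum_t PV_t = 1187.069947
Convexity numerator sum_t t*(t + 1/m) * CF_t / (1+y/m)^(m*t + 2):
  t = 0.5000: term = 17.179089
  t = 1.0000: term = 50.280261
  t = 1.5000: term = 98.107826
  t = 2.0000: term = 159.524920
  t = 2.5000: term = 233.451103
  t = 3.0000: term = 318.860043
  t = 3.5000: term = 414.777291
  t = 4.0000: term = 520.278136
  t = 4.5000: term = 634.485531
  t = 5.0000: term = 756.568113
  t = 5.5000: term = 885.738279
  t = 6.0000: term = 1021.250343
  t = 6.5000: term = 1162.398765
  t = 7.0000: term = 1308.516433
  t = 7.5000: term = 1458.973027
  t = 8.0000: term = 1613.173428
  t = 8.5000: term = 1770.556201
  t = 9.0000: term = 1930.592128
  t = 9.5000: term = 2092.782794
  t = 10.0000: term = 63247.449483
Convexity = (1/P) * sum = 79694.943194 / 1187.069947 = 67.135844


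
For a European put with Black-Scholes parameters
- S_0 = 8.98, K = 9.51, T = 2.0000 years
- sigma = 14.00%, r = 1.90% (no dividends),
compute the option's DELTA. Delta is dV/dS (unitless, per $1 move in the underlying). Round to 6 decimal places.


Answer: Delta = -0.499484

Derivation:
d1 = 0.0012930243; d2 = -0.1966968744
phi(d1) = 0.3989419469; exp(-qT) = 1.0000000000; exp(-rT) = 0.9627129409
N(-d1) = 0.4994841581
Delta = -exp(-qT) * N(-d1) = -1.0000000000 * 0.4994841581 = -0.499484


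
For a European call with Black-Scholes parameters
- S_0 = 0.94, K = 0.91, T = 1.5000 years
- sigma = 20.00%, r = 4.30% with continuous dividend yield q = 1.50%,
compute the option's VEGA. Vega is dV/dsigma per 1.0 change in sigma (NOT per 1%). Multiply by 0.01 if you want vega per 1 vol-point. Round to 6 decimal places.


Answer: Vega = 0.410052

Derivation:
d1 = 0.4263552279; d2 = 0.1814062536
phi(d1) = 0.3642816585; exp(-qT) = 0.9777512372; exp(-rT) = 0.9375361143
Vega = S * exp(-qT) * phi(d1) * sqrt(T) = 0.9400 * 0.9777512372 * 0.3642816585 * 1.2247448714 = 0.410052


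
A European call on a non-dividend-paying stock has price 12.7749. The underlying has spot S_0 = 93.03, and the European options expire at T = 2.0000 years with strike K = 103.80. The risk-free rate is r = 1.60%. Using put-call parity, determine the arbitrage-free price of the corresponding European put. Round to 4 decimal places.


Put-call parity: C - P = S_0 * exp(-qT) - K * exp(-rT).
S_0 * exp(-qT) = 93.0300 * 1.00000000 = 93.03000000
K * exp(-rT) = 103.8000 * 0.96850658 = 100.53098322
P = C - S*exp(-qT) + K*exp(-rT)
P = 12.7749 - 93.03000000 + 100.53098322 = 20.2759

Answer: Put price = 20.2759


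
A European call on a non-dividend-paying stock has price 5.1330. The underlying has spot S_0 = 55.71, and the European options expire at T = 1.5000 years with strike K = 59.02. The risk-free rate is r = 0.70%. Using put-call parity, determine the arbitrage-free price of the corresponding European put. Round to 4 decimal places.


Put-call parity: C - P = S_0 * exp(-qT) - K * exp(-rT).
S_0 * exp(-qT) = 55.7100 * 1.00000000 = 55.71000000
K * exp(-rT) = 59.0200 * 0.98955493 = 58.40353212
P = C - S*exp(-qT) + K*exp(-rT)
P = 5.1330 - 55.71000000 + 58.40353212 = 7.8265

Answer: Put price = 7.8265


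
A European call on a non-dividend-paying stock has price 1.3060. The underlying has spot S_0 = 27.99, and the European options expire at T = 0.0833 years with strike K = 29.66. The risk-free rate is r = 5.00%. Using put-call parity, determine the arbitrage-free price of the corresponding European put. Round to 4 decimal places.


Answer: Put price = 2.8527

Derivation:
Put-call parity: C - P = S_0 * exp(-qT) - K * exp(-rT).
S_0 * exp(-qT) = 27.9900 * 1.00000000 = 27.99000000
K * exp(-rT) = 29.6600 * 0.99584366 = 29.53672300
P = C - S*exp(-qT) + K*exp(-rT)
P = 1.3060 - 27.99000000 + 29.53672300 = 2.8527


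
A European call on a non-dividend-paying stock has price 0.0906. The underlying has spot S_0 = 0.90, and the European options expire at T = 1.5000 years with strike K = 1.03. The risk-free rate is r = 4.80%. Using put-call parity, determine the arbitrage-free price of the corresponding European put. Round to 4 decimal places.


Put-call parity: C - P = S_0 * exp(-qT) - K * exp(-rT).
S_0 * exp(-qT) = 0.9000 * 1.00000000 = 0.90000000
K * exp(-rT) = 1.0300 * 0.93053090 = 0.95844682
P = C - S*exp(-qT) + K*exp(-rT)
P = 0.0906 - 0.90000000 + 0.95844682 = 0.1490

Answer: Put price = 0.1490


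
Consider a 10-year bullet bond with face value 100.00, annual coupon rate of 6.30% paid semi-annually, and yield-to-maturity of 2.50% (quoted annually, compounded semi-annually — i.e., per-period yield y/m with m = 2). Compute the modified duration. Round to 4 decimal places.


Answer: Modified duration = 7.8428

Derivation:
Coupon per period c = face * coupon_rate / m = 3.150000
Periods per year m = 2; per-period yield y/m = 0.012500
Number of cashflows N = 20
Cashflows (t years, CF_t, discount factor 1/(1+y/m)^(m*t), PV):
  t = 0.5000: CF_t = 3.150000, DF = 0.987654, PV = 3.111111
  t = 1.0000: CF_t = 3.150000, DF = 0.975461, PV = 3.072702
  t = 1.5000: CF_t = 3.150000, DF = 0.963418, PV = 3.034768
  t = 2.0000: CF_t = 3.150000, DF = 0.951524, PV = 2.997301
  t = 2.5000: CF_t = 3.150000, DF = 0.939777, PV = 2.960298
  t = 3.0000: CF_t = 3.150000, DF = 0.928175, PV = 2.923751
  t = 3.5000: CF_t = 3.150000, DF = 0.916716, PV = 2.887655
  t = 4.0000: CF_t = 3.150000, DF = 0.905398, PV = 2.852005
  t = 4.5000: CF_t = 3.150000, DF = 0.894221, PV = 2.816795
  t = 5.0000: CF_t = 3.150000, DF = 0.883181, PV = 2.782020
  t = 5.5000: CF_t = 3.150000, DF = 0.872277, PV = 2.747674
  t = 6.0000: CF_t = 3.150000, DF = 0.861509, PV = 2.713752
  t = 6.5000: CF_t = 3.150000, DF = 0.850873, PV = 2.680249
  t = 7.0000: CF_t = 3.150000, DF = 0.840368, PV = 2.647159
  t = 7.5000: CF_t = 3.150000, DF = 0.829993, PV = 2.614479
  t = 8.0000: CF_t = 3.150000, DF = 0.819746, PV = 2.582201
  t = 8.5000: CF_t = 3.150000, DF = 0.809626, PV = 2.550322
  t = 9.0000: CF_t = 3.150000, DF = 0.799631, PV = 2.518837
  t = 9.5000: CF_t = 3.150000, DF = 0.789759, PV = 2.487740
  t = 10.0000: CF_t = 103.150000, DF = 0.780009, PV = 80.457882
Price P = sum_t PV_t = 133.438701
First compute Macaulay numerator sum_t t * PV_t:
  t * PV_t at t = 0.5000: 1.555556
  t * PV_t at t = 1.0000: 3.072702
  t * PV_t at t = 1.5000: 4.552152
  t * PV_t at t = 2.0000: 5.994603
  t * PV_t at t = 2.5000: 7.400744
  t * PV_t at t = 3.0000: 8.771253
  t * PV_t at t = 3.5000: 10.106793
  t * PV_t at t = 4.0000: 11.408020
  t * PV_t at t = 4.5000: 12.675578
  t * PV_t at t = 5.0000: 13.910100
  t * PV_t at t = 5.5000: 15.112207
  t * PV_t at t = 6.0000: 16.282513
  t * PV_t at t = 6.5000: 17.421618
  t * PV_t at t = 7.0000: 18.530116
  t * PV_t at t = 7.5000: 19.608589
  t * PV_t at t = 8.0000: 20.657608
  t * PV_t at t = 8.5000: 21.677737
  t * PV_t at t = 9.0000: 22.669529
  t * PV_t at t = 9.5000: 23.633528
  t * PV_t at t = 10.0000: 804.578818
Macaulay duration D = 1059.619762 / 133.438701 = 7.940873
Modified duration = D / (1 + y/m) = 7.940873 / (1 + 0.012500) = 7.842837


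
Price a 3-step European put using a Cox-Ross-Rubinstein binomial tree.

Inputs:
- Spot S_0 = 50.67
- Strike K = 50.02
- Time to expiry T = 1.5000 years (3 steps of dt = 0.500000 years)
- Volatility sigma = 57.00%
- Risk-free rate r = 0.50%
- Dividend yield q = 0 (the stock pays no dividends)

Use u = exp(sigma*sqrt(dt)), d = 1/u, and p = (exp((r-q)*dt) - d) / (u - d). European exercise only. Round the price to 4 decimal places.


Answer: Price = V(0,0) = 14.2546

Derivation:
dt = T/N = 0.500000
u = exp(sigma*sqrt(dt)) = 1.496383; d = 1/u = 0.668278
p = (exp((r-q)*dt) - d) / (u - d) = 0.403602
Discount per step: exp(-r*dt) = 0.997503
Stock lattice S(k, i) with i counting down-moves:
  k=0: S(0,0) = 50.6700
  k=1: S(1,0) = 75.8217; S(1,1) = 33.8617
  k=2: S(2,0) = 113.4583; S(2,1) = 50.6700; S(2,2) = 22.6290
  k=3: S(3,0) = 169.7771; S(3,1) = 75.8217; S(3,2) = 33.8617; S(3,3) = 15.1225
Terminal payoffs V(N, i) = max(K - S_T, 0):
  V(3,0) = 0.000000; V(3,1) = 0.000000; V(3,2) = 16.158348; V(3,3) = 34.897534
Backward induction: V(k, i) = exp(-r*dt) * [p * V(k+1, i) + (1-p) * V(k+1, i+1)].
  V(2,0) = exp(-r*dt) * [p*0.000000 + (1-p)*0.000000] = 0.000000
  V(2,1) = exp(-r*dt) * [p*0.000000 + (1-p)*16.158348] = 9.612740
  V(2,2) = exp(-r*dt) * [p*16.158348 + (1-p)*34.897534] = 27.266106
  V(1,0) = exp(-r*dt) * [p*0.000000 + (1-p)*9.612740] = 5.718702
  V(1,1) = exp(-r*dt) * [p*9.612740 + (1-p)*27.266106] = 20.090877
  V(0,0) = exp(-r*dt) * [p*5.718702 + (1-p)*20.090877] = 14.254554


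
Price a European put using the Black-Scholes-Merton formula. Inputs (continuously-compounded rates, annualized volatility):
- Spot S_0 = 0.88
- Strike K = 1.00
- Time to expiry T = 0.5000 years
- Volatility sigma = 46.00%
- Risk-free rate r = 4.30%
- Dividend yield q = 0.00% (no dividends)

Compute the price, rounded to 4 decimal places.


Answer: Price = 0.1757

Derivation:
d1 = (ln(S/K) + (r - q + 0.5*sigma^2) * T) / (sigma * sqrt(T)) = -0.16427434
d2 = d1 - sigma * sqrt(T) = -0.48954346
exp(-rT) = 0.97872948; exp(-qT) = 1.00000000
P = K * exp(-rT) * N(-d2) - S_0 * exp(-qT) * N(-d1)
N(-d1) = 0.56524241; N(-d2) = 0.68777150
P = 1.0000 * 0.97872948 * 0.68777150 - 0.8800 * 1.00000000 * 0.56524241 = 0.1757


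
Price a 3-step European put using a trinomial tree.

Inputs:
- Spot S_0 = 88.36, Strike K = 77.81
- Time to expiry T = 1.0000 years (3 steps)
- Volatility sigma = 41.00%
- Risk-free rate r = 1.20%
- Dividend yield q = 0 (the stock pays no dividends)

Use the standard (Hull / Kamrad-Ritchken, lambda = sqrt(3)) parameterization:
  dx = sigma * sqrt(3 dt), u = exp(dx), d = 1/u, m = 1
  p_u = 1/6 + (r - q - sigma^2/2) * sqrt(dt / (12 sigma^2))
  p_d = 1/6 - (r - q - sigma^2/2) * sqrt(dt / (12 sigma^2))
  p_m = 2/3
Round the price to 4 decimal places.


dt = T/N = 0.333333; dx = sigma*sqrt(3*dt) = 0.410000
u = exp(dx) = 1.506818; d = 1/u = 0.663650
p_u = 0.137378, p_m = 0.666667, p_d = 0.195955
Discount per step: exp(-r*dt) = 0.996008
Stock lattice S(k, j) with j the centered position index:
  k=0: S(0,+0) = 88.3600
  k=1: S(1,-1) = 58.6401; S(1,+0) = 88.3600; S(1,+1) = 133.1424
  k=2: S(2,-2) = 38.9165; S(2,-1) = 58.6401; S(2,+0) = 88.3600; S(2,+1) = 133.1424; S(2,+2) = 200.6214
  k=3: S(3,-3) = 25.8270; S(3,-2) = 38.9165; S(3,-1) = 58.6401; S(3,+0) = 88.3600; S(3,+1) = 133.1424; S(3,+2) = 200.6214; S(3,+3) = 302.2998
Terminal payoffs V(N, j) = max(K - S_T, 0):
  V(3,-3) = 51.983028; V(3,-2) = 38.893459; V(3,-1) = 19.169864; V(3,+0) = 0.000000; V(3,+1) = 0.000000; V(3,+2) = 0.000000; V(3,+3) = 0.000000
Backward induction: V(k, j) = exp(-r*dt) * [p_u * V(k+1, j+1) + p_m * V(k+1, j) + p_d * V(k+1, j-1)]
  V(2,-2) = exp(-r*dt) * [p_u*19.169864 + p_m*38.893459 + p_d*51.983028] = 38.594154
  V(2,-1) = exp(-r*dt) * [p_u*0.000000 + p_m*19.169864 + p_d*38.893459] = 20.319846
  V(2,+0) = exp(-r*dt) * [p_u*0.000000 + p_m*0.000000 + p_d*19.169864] = 3.741440
  V(2,+1) = exp(-r*dt) * [p_u*0.000000 + p_m*0.000000 + p_d*0.000000] = 0.000000
  V(2,+2) = exp(-r*dt) * [p_u*0.000000 + p_m*0.000000 + p_d*0.000000] = 0.000000
  V(1,-1) = exp(-r*dt) * [p_u*3.741440 + p_m*20.319846 + p_d*38.594154] = 21.536964
  V(1,+0) = exp(-r*dt) * [p_u*0.000000 + p_m*3.741440 + p_d*20.319846] = 6.450222
  V(1,+1) = exp(-r*dt) * [p_u*0.000000 + p_m*0.000000 + p_d*3.741440] = 0.730228
  V(0,+0) = exp(-r*dt) * [p_u*0.730228 + p_m*6.450222 + p_d*21.536964] = 8.586333

Answer: Price = V(0,0) = 8.5863


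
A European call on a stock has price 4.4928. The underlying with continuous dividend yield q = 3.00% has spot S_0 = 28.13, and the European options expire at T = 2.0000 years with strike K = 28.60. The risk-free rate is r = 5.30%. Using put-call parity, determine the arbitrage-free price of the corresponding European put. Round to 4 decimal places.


Answer: Put price = 3.7245

Derivation:
Put-call parity: C - P = S_0 * exp(-qT) - K * exp(-rT).
S_0 * exp(-qT) = 28.1300 * 0.94176453 = 26.49183633
K * exp(-rT) = 28.6000 * 0.89942465 = 25.72354493
P = C - S*exp(-qT) + K*exp(-rT)
P = 4.4928 - 26.49183633 + 25.72354493 = 3.7245


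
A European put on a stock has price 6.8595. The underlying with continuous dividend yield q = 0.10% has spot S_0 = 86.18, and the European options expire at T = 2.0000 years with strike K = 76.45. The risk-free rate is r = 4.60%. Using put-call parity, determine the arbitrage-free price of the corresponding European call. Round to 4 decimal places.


Answer: Call price = 23.1369

Derivation:
Put-call parity: C - P = S_0 * exp(-qT) - K * exp(-rT).
S_0 * exp(-qT) = 86.1800 * 0.99800200 = 86.00781225
K * exp(-rT) = 76.4500 * 0.91210515 = 69.73043868
C = P + S*exp(-qT) - K*exp(-rT)
C = 6.8595 + 86.00781225 - 69.73043868 = 23.1369


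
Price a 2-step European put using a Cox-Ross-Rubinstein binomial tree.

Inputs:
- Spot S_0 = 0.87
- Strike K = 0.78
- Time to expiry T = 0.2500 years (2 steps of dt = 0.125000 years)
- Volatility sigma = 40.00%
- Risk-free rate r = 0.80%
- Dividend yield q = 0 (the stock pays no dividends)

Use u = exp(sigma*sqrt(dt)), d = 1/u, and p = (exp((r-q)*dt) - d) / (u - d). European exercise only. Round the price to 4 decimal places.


Answer: Price = V(0,0) = 0.0351

Derivation:
dt = T/N = 0.125000
u = exp(sigma*sqrt(dt)) = 1.151910; d = 1/u = 0.868123
p = (exp((r-q)*dt) - d) / (u - d) = 0.468229
Discount per step: exp(-r*dt) = 0.999000
Stock lattice S(k, i) with i counting down-moves:
  k=0: S(0,0) = 0.8700
  k=1: S(1,0) = 1.0022; S(1,1) = 0.7553
  k=2: S(2,0) = 1.1544; S(2,1) = 0.8700; S(2,2) = 0.6557
Terminal payoffs V(N, i) = max(K - S_T, 0):
  V(2,0) = 0.000000; V(2,1) = 0.000000; V(2,2) = 0.124335
Backward induction: V(k, i) = exp(-r*dt) * [p * V(k+1, i) + (1-p) * V(k+1, i+1)].
  V(1,0) = exp(-r*dt) * [p*0.000000 + (1-p)*0.000000] = 0.000000
  V(1,1) = exp(-r*dt) * [p*0.000000 + (1-p)*0.124335] = 0.066051
  V(0,0) = exp(-r*dt) * [p*0.000000 + (1-p)*0.066051] = 0.035089


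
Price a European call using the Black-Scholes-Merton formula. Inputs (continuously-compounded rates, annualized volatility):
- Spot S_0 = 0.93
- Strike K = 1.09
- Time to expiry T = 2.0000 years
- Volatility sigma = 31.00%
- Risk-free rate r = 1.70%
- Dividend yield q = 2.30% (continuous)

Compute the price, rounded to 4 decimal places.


d1 = (ln(S/K) + (r - q + 0.5*sigma^2) * T) / (sigma * sqrt(T)) = -0.17027220
d2 = d1 - sigma * sqrt(T) = -0.60867840
exp(-rT) = 0.96657150; exp(-qT) = 0.95504196
C = S_0 * exp(-qT) * N(d1) - K * exp(-rT) * N(d2)
N(d1) = 0.43239804; N(d2) = 0.27136881
C = 0.9300 * 0.95504196 * 0.43239804 - 1.0900 * 0.96657150 * 0.27136881 = 0.0981

Answer: Price = 0.0981


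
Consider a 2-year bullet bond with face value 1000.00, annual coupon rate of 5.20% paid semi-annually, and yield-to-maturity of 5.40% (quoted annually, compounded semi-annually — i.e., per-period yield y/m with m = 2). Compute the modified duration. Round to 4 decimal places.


Coupon per period c = face * coupon_rate / m = 26.000000
Periods per year m = 2; per-period yield y/m = 0.027000
Number of cashflows N = 4
Cashflows (t years, CF_t, discount factor 1/(1+y/m)^(m*t), PV):
  t = 0.5000: CF_t = 26.000000, DF = 0.973710, PV = 25.316456
  t = 1.0000: CF_t = 26.000000, DF = 0.948111, PV = 24.650882
  t = 1.5000: CF_t = 26.000000, DF = 0.923185, PV = 24.002806
  t = 2.0000: CF_t = 1026.000000, DF = 0.898914, PV = 922.285937
Price P = sum_t PV_t = 996.256080
First compute Macaulay numerator sum_t t * PV_t:
  t * PV_t at t = 0.5000: 12.658228
  t * PV_t at t = 1.0000: 24.650882
  t * PV_t at t = 1.5000: 36.004209
  t * PV_t at t = 2.0000: 1844.571873
Macaulay duration D = 1917.885192 / 996.256080 = 1.925093
Modified duration = D / (1 + y/m) = 1.925093 / (1 + 0.027000) = 1.874482

Answer: Modified duration = 1.8745


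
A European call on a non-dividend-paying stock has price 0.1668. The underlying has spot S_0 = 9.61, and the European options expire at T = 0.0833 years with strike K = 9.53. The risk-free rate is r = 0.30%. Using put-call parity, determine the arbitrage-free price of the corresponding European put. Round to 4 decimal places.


Put-call parity: C - P = S_0 * exp(-qT) - K * exp(-rT).
S_0 * exp(-qT) = 9.6100 * 1.00000000 = 9.61000000
K * exp(-rT) = 9.5300 * 0.99975013 = 9.52761875
P = C - S*exp(-qT) + K*exp(-rT)
P = 0.1668 - 9.61000000 + 9.52761875 = 0.0844

Answer: Put price = 0.0844


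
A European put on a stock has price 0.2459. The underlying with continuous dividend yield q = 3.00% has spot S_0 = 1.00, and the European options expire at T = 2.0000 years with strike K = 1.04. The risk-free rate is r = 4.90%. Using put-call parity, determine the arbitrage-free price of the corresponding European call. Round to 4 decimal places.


Put-call parity: C - P = S_0 * exp(-qT) - K * exp(-rT).
S_0 * exp(-qT) = 1.0000 * 0.94176453 = 0.94176453
K * exp(-rT) = 1.0400 * 0.90664890 = 0.94291486
C = P + S*exp(-qT) - K*exp(-rT)
C = 0.2459 + 0.94176453 - 0.94291486 = 0.2447

Answer: Call price = 0.2447


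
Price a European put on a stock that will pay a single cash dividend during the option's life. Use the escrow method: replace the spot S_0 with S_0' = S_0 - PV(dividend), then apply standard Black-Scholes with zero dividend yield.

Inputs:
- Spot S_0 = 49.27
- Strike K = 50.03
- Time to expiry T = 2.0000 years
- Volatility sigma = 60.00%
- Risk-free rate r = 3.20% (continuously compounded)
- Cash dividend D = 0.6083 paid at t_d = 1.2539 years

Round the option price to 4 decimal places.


Answer: Price = 14.8459

Derivation:
PV(D) = D * exp(-r * t_d) = 0.6083 * 0.96066954 = 0.58437528
S_0' = S_0 - PV(D) = 49.2700 - 0.58437528 = 48.68562472
d1 = (ln(S_0'/K) + (r + sigma^2/2)*T) / (sigma*sqrt(T)) = 0.46758730
d2 = d1 - sigma*sqrt(T) = -0.38094084
exp(-rT) = 0.93800500
N(-d1) = 0.32003987; N(-d2) = 0.64837643
P = K * exp(-rT) * N(-d2) - S_0' * N(-d1) = 50.0300 * 0.93800500 * 0.64837643 - 48.68562472 * 0.32003987 = 14.8459


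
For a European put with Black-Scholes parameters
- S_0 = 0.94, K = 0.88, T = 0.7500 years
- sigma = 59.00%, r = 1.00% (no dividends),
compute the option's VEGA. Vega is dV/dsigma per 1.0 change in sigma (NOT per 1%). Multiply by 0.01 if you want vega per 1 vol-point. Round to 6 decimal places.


d1 = 0.3992435195; d2 = -0.1117114688
phi(d1) = 0.3683814874; exp(-qT) = 1.0000000000; exp(-rT) = 0.9925280548
Vega = S * exp(-qT) * phi(d1) * sqrt(T) = 0.9400 * 1.0000000000 * 0.3683814874 * 0.8660254038 = 0.299886

Answer: Vega = 0.299886


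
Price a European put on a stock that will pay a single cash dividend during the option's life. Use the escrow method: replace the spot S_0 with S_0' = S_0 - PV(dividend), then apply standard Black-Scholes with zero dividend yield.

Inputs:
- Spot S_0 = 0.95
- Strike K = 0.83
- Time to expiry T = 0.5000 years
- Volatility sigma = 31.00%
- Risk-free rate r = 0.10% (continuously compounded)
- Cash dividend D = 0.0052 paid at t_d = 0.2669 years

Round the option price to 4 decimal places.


Answer: Price = 0.0330

Derivation:
PV(D) = D * exp(-r * t_d) = 0.0052 * 0.99973314 = 0.00519861
S_0' = S_0 - PV(D) = 0.9500 - 0.00519861 = 0.94480139
d1 = (ln(S_0'/K) + (r + sigma^2/2)*T) / (sigma*sqrt(T)) = 0.70288254
d2 = d1 - sigma*sqrt(T) = 0.48367944
exp(-rT) = 0.99950012
N(-d1) = 0.24106448; N(-d2) = 0.31430669
P = K * exp(-rT) * N(-d2) - S_0' * N(-d1) = 0.8300 * 0.99950012 * 0.31430669 - 0.94480139 * 0.24106448 = 0.0330


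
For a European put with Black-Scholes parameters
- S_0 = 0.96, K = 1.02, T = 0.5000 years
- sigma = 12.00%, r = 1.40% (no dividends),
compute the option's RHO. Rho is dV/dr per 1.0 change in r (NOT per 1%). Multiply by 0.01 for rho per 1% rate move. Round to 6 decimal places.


Answer: Rho = -0.379817

Derivation:
d1 = -0.5895458219; d2 = -0.6743986356
phi(d1) = 0.3353030024; exp(-qT) = 1.0000000000; exp(-rT) = 0.9930244429
N(-d2) = 0.7499710450
Rho = -K*T*exp(-rT)*N(-d2) = -1.0200 * 0.5000 * 0.9930244429 * 0.7499710450 = -0.379817
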